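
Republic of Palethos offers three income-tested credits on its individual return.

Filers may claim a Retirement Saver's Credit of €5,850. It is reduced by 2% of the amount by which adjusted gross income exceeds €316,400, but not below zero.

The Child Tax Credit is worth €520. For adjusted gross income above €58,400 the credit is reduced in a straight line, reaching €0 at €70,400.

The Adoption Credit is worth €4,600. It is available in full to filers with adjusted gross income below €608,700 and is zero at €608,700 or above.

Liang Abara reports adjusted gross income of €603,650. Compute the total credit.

€4,705

Retirement Saver's Credit: 2% of the €287,250 excess over €316,400 is €5,745; credit = €5,850 − €5,745 = €105.
Child Tax Credit: €603,650 is at or above €70,400, so the credit is €0.
Adoption Credit: €603,650 is below the €608,700 cutoff, so the full €4,600 applies.
Total: €105 + €0 + €4,600 = €4,705.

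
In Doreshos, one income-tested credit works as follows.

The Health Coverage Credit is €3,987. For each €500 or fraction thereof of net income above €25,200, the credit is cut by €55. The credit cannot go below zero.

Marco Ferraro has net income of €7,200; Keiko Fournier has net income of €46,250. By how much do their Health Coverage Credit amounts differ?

€2,365

Marco (€7,200): Health Coverage Credit: €7,200 is at or below the €25,200 threshold, so the full €3,987 applies.
Keiko (€46,250): Health Coverage Credit: income exceeds €25,200 by €21,050, which is 43 full-or-partial €500 increments; reduction = 43 × €55 = €2,365, leaving €1,622.
Difference: |€3,987 − €1,622| = €2,365.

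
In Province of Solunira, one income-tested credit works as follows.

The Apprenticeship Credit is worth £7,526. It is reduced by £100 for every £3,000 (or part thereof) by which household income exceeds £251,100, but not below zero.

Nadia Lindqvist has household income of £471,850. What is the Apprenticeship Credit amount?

Apprenticeship Credit: income exceeds £251,100 by £220,750, which is 74 full-or-partial £3,000 increments; reduction = 74 × £100 = £7,400, leaving £126.

£126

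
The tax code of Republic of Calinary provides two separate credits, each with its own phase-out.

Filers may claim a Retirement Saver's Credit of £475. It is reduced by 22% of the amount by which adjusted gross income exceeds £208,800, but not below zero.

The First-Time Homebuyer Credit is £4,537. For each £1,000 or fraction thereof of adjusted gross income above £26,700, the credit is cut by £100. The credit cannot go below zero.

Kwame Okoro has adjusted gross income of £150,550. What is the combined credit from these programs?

£475

Retirement Saver's Credit: £150,550 is at or below the £208,800 threshold, so the full £475 applies.
First-Time Homebuyer Credit: income exceeds £26,700 by £123,850 → 124 increments × £100 = £12,400 ≥ base, so the credit is £0.
Total: £475 + £0 = £475.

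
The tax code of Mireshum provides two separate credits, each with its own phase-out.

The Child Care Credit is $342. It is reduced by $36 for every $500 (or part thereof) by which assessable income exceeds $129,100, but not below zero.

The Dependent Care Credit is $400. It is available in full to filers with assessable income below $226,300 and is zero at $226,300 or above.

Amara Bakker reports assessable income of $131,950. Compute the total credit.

$526

Child Care Credit: income exceeds $129,100 by $2,850, which is 6 full-or-partial $500 increments; reduction = 6 × $36 = $216, leaving $126.
Dependent Care Credit: $131,950 is below the $226,300 cutoff, so the full $400 applies.
Total: $126 + $400 = $526.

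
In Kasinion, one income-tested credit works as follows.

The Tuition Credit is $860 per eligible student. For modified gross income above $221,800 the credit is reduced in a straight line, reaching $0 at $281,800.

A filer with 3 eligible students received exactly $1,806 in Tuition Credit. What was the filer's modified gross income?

Full credit = 3 × $860 = $2,580.
$1,806 is 1,806/2,580 of the full $2,580, so 774/2,580 of the $60,000 range has been used: income = $221,800 + $60,000 × 774/2,580 = $239,800.

$239,800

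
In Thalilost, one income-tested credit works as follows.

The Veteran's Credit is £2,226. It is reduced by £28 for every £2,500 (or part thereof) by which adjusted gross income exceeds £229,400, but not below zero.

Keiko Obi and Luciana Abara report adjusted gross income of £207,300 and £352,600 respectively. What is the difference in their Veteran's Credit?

£1,400

Keiko (£207,300): Veteran's Credit: £207,300 is at or below the £229,400 threshold, so the full £2,226 applies.
Luciana (£352,600): Veteran's Credit: income exceeds £229,400 by £123,200, which is 50 full-or-partial £2,500 increments; reduction = 50 × £28 = £1,400, leaving £826.
Difference: |£2,226 − £826| = £1,400.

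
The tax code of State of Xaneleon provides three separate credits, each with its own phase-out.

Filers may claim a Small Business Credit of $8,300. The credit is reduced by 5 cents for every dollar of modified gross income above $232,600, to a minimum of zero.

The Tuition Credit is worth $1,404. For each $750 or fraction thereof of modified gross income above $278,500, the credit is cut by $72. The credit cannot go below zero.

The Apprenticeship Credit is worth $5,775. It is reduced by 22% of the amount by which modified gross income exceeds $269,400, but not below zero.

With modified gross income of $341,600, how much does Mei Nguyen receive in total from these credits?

Small Business Credit: 5% of the $109,000 excess over $232,600 is $5,450; credit = $8,300 − $5,450 = $2,850.
Tuition Credit: income exceeds $278,500 by $63,100 → 85 increments × $72 = $6,120 ≥ base, so the credit is $0.
Apprenticeship Credit: 22% of the $72,200 excess over $269,400 is $15,884 ≥ base, so the credit is $0.
Total: $2,850 + $0 + $0 = $2,850.

$2,850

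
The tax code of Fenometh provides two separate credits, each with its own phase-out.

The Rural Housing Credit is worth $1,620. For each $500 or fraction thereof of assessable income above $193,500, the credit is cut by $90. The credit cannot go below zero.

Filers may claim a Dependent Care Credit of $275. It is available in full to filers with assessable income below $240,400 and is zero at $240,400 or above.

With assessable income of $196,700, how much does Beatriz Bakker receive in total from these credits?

$1,265

Rural Housing Credit: income exceeds $193,500 by $3,200, which is 7 full-or-partial $500 increments; reduction = 7 × $90 = $630, leaving $990.
Dependent Care Credit: $196,700 is below the $240,400 cutoff, so the full $275 applies.
Total: $990 + $275 = $1,265.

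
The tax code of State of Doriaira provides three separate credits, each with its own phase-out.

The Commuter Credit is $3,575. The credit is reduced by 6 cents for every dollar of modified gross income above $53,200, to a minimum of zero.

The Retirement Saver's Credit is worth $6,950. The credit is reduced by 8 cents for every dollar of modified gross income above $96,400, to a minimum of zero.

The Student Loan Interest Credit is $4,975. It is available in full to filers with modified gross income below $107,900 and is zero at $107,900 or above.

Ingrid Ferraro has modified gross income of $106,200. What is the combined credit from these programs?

Commuter Credit: 6% of the $53,000 excess over $53,200 is $3,180; credit = $3,575 − $3,180 = $395.
Retirement Saver's Credit: 8% of the $9,800 excess over $96,400 is $784; credit = $6,950 − $784 = $6,166.
Student Loan Interest Credit: $106,200 is below the $107,900 cutoff, so the full $4,975 applies.
Total: $395 + $6,166 + $4,975 = $11,536.

$11,536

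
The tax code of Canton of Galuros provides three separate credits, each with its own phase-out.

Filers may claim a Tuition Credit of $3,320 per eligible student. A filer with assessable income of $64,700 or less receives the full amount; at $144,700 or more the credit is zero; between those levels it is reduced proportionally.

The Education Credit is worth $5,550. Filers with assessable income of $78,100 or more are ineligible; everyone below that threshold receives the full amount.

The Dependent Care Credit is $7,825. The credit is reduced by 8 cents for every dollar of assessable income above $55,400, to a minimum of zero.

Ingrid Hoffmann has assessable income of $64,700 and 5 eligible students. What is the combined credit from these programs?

$29,231

Tuition Credit: base = 5 × $3,320 = $16,600. $64,700 is at or below the $64,700 threshold, so the full $16,600 applies.
Education Credit: $64,700 is below the $78,100 cutoff, so the full $5,550 applies.
Dependent Care Credit: 8% of the $9,300 excess over $55,400 is $744; credit = $7,825 − $744 = $7,081.
Total: $16,600 + $5,550 + $7,081 = $29,231.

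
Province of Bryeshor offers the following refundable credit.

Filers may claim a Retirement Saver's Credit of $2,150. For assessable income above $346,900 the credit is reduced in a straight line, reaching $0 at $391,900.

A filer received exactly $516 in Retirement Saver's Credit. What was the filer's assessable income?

$381,100

$516 is 516/2,150 of the full $2,150, so 1,634/2,150 of the $45,000 range has been used: income = $346,900 + $45,000 × 1,634/2,150 = $381,100.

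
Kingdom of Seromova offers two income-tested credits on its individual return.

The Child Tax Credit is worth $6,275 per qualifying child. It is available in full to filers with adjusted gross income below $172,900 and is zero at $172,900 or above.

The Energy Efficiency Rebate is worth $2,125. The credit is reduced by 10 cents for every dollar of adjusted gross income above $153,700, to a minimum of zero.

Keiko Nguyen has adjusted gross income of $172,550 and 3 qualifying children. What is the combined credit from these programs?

$19,065

Child Tax Credit: base = 3 × $6,275 = $18,825. $172,550 is below the $172,900 cutoff, so the full $18,825 applies.
Energy Efficiency Rebate: 10% of the $18,850 excess over $153,700 is $1,885; credit = $2,125 − $1,885 = $240.
Total: $18,825 + $240 = $19,065.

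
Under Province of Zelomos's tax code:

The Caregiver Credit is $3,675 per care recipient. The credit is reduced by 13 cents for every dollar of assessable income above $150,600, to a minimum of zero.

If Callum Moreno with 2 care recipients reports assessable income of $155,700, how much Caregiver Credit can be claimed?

$6,687

Caregiver Credit: base = 2 × $3,675 = $7,350. 13% of the $5,100 excess over $150,600 is $663; credit = $7,350 − $663 = $6,687.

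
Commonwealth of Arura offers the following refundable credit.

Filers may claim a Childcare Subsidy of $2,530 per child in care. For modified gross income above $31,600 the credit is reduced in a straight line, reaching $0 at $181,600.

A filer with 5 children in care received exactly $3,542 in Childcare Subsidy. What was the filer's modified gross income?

Full credit = 5 × $2,530 = $12,650.
$3,542 is 3,542/12,650 of the full $12,650, so 9,108/12,650 of the $150,000 range has been used: income = $31,600 + $150,000 × 9,108/12,650 = $139,600.

$139,600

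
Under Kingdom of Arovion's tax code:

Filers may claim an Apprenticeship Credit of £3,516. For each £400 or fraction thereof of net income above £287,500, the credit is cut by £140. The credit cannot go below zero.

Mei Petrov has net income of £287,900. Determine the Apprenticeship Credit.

Apprenticeship Credit: income exceeds £287,500 by £400, which is 1 full-or-partial £400 increment; reduction = 1 × £140 = £140, leaving £3,376.

£3,376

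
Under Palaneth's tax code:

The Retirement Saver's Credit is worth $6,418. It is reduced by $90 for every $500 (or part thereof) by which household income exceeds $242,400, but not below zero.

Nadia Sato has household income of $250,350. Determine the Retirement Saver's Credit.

$4,978

Retirement Saver's Credit: income exceeds $242,400 by $7,950, which is 16 full-or-partial $500 increments; reduction = 16 × $90 = $1,440, leaving $4,978.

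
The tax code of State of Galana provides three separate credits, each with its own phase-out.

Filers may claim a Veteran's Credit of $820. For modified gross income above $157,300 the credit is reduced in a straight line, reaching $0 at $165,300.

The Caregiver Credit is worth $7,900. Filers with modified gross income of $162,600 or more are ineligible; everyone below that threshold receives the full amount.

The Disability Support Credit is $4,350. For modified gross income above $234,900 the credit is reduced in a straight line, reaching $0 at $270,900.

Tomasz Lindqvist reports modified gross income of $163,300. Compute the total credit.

$4,555

Veteran's Credit: $163,300 is $6,000 into a $8,000 phase-out range, leaving 2,000/8,000 of the credit: $820 × 2,000/8,000 = $205.
Caregiver Credit: $163,300 meets or exceeds the $162,600 cutoff, so the credit is $0.
Disability Support Credit: $163,300 is at or below the $234,900 threshold, so the full $4,350 applies.
Total: $205 + $0 + $4,350 = $4,555.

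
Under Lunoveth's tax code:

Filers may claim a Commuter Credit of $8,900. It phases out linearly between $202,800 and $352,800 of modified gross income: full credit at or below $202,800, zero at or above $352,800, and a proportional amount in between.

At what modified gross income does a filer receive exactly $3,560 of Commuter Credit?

$292,800

$3,560 is 3,560/8,900 of the full $8,900, so 5,340/8,900 of the $150,000 range has been used: income = $202,800 + $150,000 × 5,340/8,900 = $292,800.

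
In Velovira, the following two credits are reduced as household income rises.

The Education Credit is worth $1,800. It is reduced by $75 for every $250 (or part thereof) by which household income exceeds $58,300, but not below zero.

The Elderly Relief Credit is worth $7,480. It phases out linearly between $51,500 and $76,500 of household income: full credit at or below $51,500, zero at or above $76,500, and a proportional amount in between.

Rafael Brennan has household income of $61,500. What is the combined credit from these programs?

$5,313

Education Credit: income exceeds $58,300 by $3,200, which is 13 full-or-partial $250 increments; reduction = 13 × $75 = $975, leaving $825.
Elderly Relief Credit: $61,500 is $10,000 into a $25,000 phase-out range, leaving 15,000/25,000 of the credit: $7,480 × 15,000/25,000 = $4,488.
Total: $825 + $4,488 = $5,313.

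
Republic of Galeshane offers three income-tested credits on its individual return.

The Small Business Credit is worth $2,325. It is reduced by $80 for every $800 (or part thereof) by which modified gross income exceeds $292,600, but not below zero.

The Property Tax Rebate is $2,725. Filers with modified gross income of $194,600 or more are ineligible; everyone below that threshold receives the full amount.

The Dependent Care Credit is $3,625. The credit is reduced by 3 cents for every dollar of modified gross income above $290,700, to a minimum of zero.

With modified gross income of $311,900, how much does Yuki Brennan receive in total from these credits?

$3,314

Small Business Credit: income exceeds $292,600 by $19,300, which is 25 full-or-partial $800 increments; reduction = 25 × $80 = $2,000, leaving $325.
Property Tax Rebate: $311,900 meets or exceeds the $194,600 cutoff, so the credit is $0.
Dependent Care Credit: 3% of the $21,200 excess over $290,700 is $636; credit = $3,625 − $636 = $2,989.
Total: $325 + $0 + $2,989 = $3,314.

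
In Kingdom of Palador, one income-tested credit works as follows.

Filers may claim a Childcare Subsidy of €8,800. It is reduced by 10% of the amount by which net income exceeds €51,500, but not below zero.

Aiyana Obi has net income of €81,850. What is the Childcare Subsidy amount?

Childcare Subsidy: 10% of the €30,350 excess over €51,500 is €3,035; credit = €8,800 − €3,035 = €5,765.

€5,765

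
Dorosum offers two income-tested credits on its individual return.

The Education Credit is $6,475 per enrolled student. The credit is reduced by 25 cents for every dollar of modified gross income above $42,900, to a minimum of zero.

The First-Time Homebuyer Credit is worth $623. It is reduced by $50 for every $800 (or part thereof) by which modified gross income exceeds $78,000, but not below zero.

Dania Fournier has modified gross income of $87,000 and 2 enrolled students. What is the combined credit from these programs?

Education Credit: base = 2 × $6,475 = $12,950. 25% of the $44,100 excess over $42,900 is $11,025; credit = $12,950 − $11,025 = $1,925.
First-Time Homebuyer Credit: income exceeds $78,000 by $9,000, which is 12 full-or-partial $800 increments; reduction = 12 × $50 = $600, leaving $23.
Total: $1,925 + $23 = $1,948.

$1,948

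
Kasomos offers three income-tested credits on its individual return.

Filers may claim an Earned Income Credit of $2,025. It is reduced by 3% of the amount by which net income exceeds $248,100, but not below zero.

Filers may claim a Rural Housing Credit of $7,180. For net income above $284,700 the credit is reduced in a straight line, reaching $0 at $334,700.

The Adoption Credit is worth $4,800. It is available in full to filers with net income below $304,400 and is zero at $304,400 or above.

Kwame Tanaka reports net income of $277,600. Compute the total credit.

$13,120

Earned Income Credit: 3% of the $29,500 excess over $248,100 is $885; credit = $2,025 − $885 = $1,140.
Rural Housing Credit: $277,600 is at or below the $284,700 threshold, so the full $7,180 applies.
Adoption Credit: $277,600 is below the $304,400 cutoff, so the full $4,800 applies.
Total: $1,140 + $7,180 + $4,800 = $13,120.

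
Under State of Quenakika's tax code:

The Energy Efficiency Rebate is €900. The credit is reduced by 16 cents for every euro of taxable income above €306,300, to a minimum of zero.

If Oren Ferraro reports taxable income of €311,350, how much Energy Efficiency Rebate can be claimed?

Energy Efficiency Rebate: 16% of the €5,050 excess over €306,300 is €808; credit = €900 − €808 = €92.

€92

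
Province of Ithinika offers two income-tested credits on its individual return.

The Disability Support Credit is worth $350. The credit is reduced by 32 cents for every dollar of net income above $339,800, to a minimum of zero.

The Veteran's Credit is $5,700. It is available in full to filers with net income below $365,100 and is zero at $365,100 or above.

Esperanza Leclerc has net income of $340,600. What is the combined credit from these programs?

Disability Support Credit: 32% of the $800 excess over $339,800 is $256; credit = $350 − $256 = $94.
Veteran's Credit: $340,600 is below the $365,100 cutoff, so the full $5,700 applies.
Total: $94 + $5,700 = $5,794.

$5,794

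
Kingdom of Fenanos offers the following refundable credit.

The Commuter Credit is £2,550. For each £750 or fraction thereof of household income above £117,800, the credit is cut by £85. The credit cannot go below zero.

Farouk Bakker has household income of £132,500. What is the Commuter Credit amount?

£850

Commuter Credit: income exceeds £117,800 by £14,700, which is 20 full-or-partial £750 increments; reduction = 20 × £85 = £1,700, leaving £850.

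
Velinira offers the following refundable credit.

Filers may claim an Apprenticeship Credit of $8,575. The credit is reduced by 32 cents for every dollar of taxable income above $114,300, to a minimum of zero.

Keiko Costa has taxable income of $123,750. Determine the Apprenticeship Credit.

Apprenticeship Credit: 32% of the $9,450 excess over $114,300 is $3,024; credit = $8,575 − $3,024 = $5,551.

$5,551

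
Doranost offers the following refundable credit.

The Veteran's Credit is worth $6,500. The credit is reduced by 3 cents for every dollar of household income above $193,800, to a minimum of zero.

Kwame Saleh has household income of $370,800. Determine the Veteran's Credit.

$1,190

Veteran's Credit: 3% of the $177,000 excess over $193,800 is $5,310; credit = $6,500 − $5,310 = $1,190.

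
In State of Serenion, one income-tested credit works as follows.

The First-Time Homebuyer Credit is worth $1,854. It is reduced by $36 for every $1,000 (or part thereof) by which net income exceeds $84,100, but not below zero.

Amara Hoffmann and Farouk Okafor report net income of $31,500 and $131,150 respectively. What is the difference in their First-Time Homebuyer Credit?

Amara ($31,500): First-Time Homebuyer Credit: $31,500 is at or below the $84,100 threshold, so the full $1,854 applies.
Farouk ($131,150): First-Time Homebuyer Credit: income exceeds $84,100 by $47,050, which is 48 full-or-partial $1,000 increments; reduction = 48 × $36 = $1,728, leaving $126.
Difference: |$1,854 − $126| = $1,728.

$1,728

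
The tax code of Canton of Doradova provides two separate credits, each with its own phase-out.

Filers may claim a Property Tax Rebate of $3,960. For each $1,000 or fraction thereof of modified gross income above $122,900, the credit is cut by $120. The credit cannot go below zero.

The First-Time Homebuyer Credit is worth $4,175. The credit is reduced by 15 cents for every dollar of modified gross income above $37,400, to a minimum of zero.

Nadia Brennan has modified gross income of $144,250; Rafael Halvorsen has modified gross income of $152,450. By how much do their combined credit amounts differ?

Nadia ($144,250): Property Tax Rebate: income exceeds $122,900 by $21,350, which is 22 full-or-partial $1,000 increments; reduction = 22 × $120 = $2,640, leaving $1,320. First-Time Homebuyer Credit: 15% of the $106,850 excess over $37,400 is $16,027.50 ≥ base, so the credit is $0. total $1,320 + $0 = $1,320
Rafael ($152,450): Property Tax Rebate: income exceeds $122,900 by $29,550, which is 30 full-or-partial $1,000 increments; reduction = 30 × $120 = $3,600, leaving $360. First-Time Homebuyer Credit: 15% of the $115,050 excess over $37,400 is $17,257.50 ≥ base, so the credit is $0. total $360 + $0 = $360
Difference: |$1,320 − $360| = $960.

$960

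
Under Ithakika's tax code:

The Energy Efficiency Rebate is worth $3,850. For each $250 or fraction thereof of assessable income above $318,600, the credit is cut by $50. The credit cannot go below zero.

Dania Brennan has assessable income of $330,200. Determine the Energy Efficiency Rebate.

$1,500

Energy Efficiency Rebate: income exceeds $318,600 by $11,600, which is 47 full-or-partial $250 increments; reduction = 47 × $50 = $2,350, leaving $1,500.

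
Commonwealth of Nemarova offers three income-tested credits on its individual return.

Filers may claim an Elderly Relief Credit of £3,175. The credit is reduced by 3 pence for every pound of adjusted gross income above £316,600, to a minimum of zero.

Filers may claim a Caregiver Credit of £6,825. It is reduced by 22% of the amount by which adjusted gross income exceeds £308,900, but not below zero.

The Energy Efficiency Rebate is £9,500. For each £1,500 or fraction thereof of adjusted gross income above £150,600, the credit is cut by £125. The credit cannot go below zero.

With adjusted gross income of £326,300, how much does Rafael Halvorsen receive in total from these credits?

£5,881

Elderly Relief Credit: 3% of the £9,700 excess over £316,600 is £291; credit = £3,175 − £291 = £2,884.
Caregiver Credit: 22% of the £17,400 excess over £308,900 is £3,828; credit = £6,825 − £3,828 = £2,997.
Energy Efficiency Rebate: income exceeds £150,600 by £175,700 → 118 increments × £125 = £14,750 ≥ base, so the credit is £0.
Total: £2,884 + £2,997 + £0 = £5,881.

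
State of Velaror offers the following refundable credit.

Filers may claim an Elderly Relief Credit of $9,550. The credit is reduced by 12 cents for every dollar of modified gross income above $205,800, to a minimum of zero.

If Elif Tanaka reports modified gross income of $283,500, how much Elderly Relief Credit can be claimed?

Elderly Relief Credit: 12% of the $77,700 excess over $205,800 is $9,324; credit = $9,550 − $9,324 = $226.

$226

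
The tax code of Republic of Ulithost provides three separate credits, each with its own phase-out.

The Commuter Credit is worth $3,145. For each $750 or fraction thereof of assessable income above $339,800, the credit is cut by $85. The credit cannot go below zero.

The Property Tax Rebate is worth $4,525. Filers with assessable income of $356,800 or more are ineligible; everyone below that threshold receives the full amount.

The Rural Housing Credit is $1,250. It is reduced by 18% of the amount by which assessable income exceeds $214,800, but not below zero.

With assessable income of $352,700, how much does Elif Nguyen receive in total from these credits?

Commuter Credit: income exceeds $339,800 by $12,900, which is 18 full-or-partial $750 increments; reduction = 18 × $85 = $1,530, leaving $1,615.
Property Tax Rebate: $352,700 is below the $356,800 cutoff, so the full $4,525 applies.
Rural Housing Credit: 18% of the $137,900 excess over $214,800 is $24,822 ≥ base, so the credit is $0.
Total: $1,615 + $4,525 + $0 = $6,140.

$6,140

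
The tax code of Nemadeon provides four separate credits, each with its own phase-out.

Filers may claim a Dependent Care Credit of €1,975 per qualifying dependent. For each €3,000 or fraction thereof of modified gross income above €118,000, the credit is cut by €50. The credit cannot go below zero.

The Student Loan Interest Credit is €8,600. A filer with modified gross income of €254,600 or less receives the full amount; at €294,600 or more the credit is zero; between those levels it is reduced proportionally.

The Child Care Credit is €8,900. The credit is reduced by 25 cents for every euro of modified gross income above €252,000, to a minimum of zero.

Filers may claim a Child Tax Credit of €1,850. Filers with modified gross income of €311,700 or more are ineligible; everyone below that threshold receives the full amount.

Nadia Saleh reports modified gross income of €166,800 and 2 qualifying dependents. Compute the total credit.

Dependent Care Credit: base = 2 × €1,975 = €3,950. income exceeds €118,000 by €48,800, which is 17 full-or-partial €3,000 increments; reduction = 17 × €50 = €850, leaving €3,100.
Student Loan Interest Credit: €166,800 is at or below the €254,600 threshold, so the full €8,600 applies.
Child Care Credit: €166,800 is at or below the €252,000 threshold, so the full €8,900 applies.
Child Tax Credit: €166,800 is below the €311,700 cutoff, so the full €1,850 applies.
Total: €3,100 + €8,600 + €8,900 + €1,850 = €22,450.

€22,450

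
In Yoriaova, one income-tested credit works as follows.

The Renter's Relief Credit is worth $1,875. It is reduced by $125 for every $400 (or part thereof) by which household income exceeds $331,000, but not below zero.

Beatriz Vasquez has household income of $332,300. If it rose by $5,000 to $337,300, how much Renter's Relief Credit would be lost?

$1,375

At $332,300 — income exceeds $331,000 by $1,300, which is 4 full-or-partial $400 increments; reduction = 4 × $125 = $500, leaving $1,375.
At $337,300 — income exceeds $331,000 by $6,300 → 16 increments × $125 = $2,000 ≥ base, so the credit is $0.
Lost: $1,375 − $0 = $1,375.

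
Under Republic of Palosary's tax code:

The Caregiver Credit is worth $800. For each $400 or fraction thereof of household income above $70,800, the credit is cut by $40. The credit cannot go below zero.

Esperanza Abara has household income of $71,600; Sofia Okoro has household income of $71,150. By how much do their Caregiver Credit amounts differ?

Esperanza ($71,600): Caregiver Credit: income exceeds $70,800 by $800, which is 2 full-or-partial $400 increments; reduction = 2 × $40 = $80, leaving $720.
Sofia ($71,150): Caregiver Credit: income exceeds $70,800 by $350, which is 1 full-or-partial $400 increment; reduction = 1 × $40 = $40, leaving $760.
Difference: |$720 − $760| = $40.

$40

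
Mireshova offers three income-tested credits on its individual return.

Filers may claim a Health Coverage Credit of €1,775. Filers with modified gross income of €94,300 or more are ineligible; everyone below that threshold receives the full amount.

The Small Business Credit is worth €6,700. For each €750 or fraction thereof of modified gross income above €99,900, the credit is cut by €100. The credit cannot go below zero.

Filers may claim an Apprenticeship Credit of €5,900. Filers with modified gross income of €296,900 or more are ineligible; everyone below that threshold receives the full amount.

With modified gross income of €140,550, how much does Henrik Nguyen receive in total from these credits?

Health Coverage Credit: €140,550 meets or exceeds the €94,300 cutoff, so the credit is €0.
Small Business Credit: income exceeds €99,900 by €40,650, which is 55 full-or-partial €750 increments; reduction = 55 × €100 = €5,500, leaving €1,200.
Apprenticeship Credit: €140,550 is below the €296,900 cutoff, so the full €5,900 applies.
Total: €0 + €1,200 + €5,900 = €7,100.

€7,100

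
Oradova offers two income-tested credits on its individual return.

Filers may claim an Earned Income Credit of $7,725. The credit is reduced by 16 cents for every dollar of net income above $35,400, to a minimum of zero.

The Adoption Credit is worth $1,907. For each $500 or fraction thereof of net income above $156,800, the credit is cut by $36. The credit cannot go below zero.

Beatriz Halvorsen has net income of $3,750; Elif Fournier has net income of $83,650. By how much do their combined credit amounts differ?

$7,720

Beatriz ($3,750): Earned Income Credit: $3,750 is at or below the $35,400 threshold, so the full $7,725 applies. Adoption Credit: $3,750 is at or below the $156,800 threshold, so the full $1,907 applies. total $7,725 + $1,907 = $9,632
Elif ($83,650): Earned Income Credit: 16% of the $48,250 excess over $35,400 is $7,720; credit = $7,725 − $7,720 = $5. Adoption Credit: $83,650 is at or below the $156,800 threshold, so the full $1,907 applies. total $5 + $1,907 = $1,912
Difference: |$9,632 − $1,912| = $7,720.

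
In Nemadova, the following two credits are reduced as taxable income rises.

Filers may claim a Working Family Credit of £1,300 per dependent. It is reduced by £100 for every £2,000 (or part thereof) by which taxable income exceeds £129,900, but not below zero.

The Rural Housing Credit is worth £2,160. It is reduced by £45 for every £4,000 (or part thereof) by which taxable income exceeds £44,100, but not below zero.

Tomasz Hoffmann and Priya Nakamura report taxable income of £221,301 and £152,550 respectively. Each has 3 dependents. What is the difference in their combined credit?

Tomasz (£221,301): Working Family Credit: base = 3 × £1,300 = £3,900. income exceeds £129,900 by £91,401 → 46 increments × £100 = £4,600 ≥ base, so the credit is £0. Rural Housing Credit: income exceeds £44,100 by £177,201, which is 45 full-or-partial £4,000 increments; reduction = 45 × £45 = £2,025, leaving £135. total £0 + £135 = £135
Priya (£152,550): Working Family Credit: base = 3 × £1,300 = £3,900. income exceeds £129,900 by £22,650, which is 12 full-or-partial £2,000 increments; reduction = 12 × £100 = £1,200, leaving £2,700. Rural Housing Credit: income exceeds £44,100 by £108,450, which is 28 full-or-partial £4,000 increments; reduction = 28 × £45 = £1,260, leaving £900. total £2,700 + £900 = £3,600
Difference: |£135 − £3,600| = £3,465.

£3,465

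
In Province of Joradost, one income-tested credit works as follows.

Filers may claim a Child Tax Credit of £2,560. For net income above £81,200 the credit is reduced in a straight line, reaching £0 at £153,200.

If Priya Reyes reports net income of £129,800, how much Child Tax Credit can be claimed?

Child Tax Credit: £129,800 is £48,600 into a £72,000 phase-out range, leaving 23,400/72,000 of the credit: £2,560 × 23,400/72,000 = £832.

£832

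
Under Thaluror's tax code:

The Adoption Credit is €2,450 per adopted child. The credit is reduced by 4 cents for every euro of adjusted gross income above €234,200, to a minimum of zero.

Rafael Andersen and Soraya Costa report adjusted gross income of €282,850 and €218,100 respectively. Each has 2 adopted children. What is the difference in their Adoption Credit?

Rafael (€282,850): Adoption Credit: base = 2 × €2,450 = €4,900. 4% of the €48,650 excess over €234,200 is €1,946; credit = €4,900 − €1,946 = €2,954.
Soraya (€218,100): Adoption Credit: base = 2 × €2,450 = €4,900. €218,100 is at or below the €234,200 threshold, so the full €4,900 applies.
Difference: |€2,954 − €4,900| = €1,946.

€1,946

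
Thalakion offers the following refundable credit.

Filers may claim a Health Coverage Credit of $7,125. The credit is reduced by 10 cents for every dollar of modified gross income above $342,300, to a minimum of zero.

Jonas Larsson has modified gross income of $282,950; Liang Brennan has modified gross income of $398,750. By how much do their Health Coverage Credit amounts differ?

Jonas ($282,950): Health Coverage Credit: $282,950 is at or below the $342,300 threshold, so the full $7,125 applies.
Liang ($398,750): Health Coverage Credit: 10% of the $56,450 excess over $342,300 is $5,645; credit = $7,125 − $5,645 = $1,480.
Difference: |$7,125 − $1,480| = $5,645.

$5,645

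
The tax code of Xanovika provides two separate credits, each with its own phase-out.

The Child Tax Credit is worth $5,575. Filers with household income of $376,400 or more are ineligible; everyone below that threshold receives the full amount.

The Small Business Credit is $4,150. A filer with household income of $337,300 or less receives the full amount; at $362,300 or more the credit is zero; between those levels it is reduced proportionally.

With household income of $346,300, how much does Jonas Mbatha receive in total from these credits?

$8,231

Child Tax Credit: $346,300 is below the $376,400 cutoff, so the full $5,575 applies.
Small Business Credit: $346,300 is $9,000 into a $25,000 phase-out range, leaving 16,000/25,000 of the credit: $4,150 × 16,000/25,000 = $2,656.
Total: $5,575 + $2,656 = $8,231.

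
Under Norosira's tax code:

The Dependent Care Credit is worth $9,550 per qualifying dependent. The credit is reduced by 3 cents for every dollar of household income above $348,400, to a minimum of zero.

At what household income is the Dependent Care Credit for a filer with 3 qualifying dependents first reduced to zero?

$1,303,400

Full credit = 3 × $9,550 = $28,650.
The credit falls by 3% of each dollar above $348,400, so it reaches zero when the excess is $28,650 / 3% = $955,000: income = $348,400 + $955,000 = $1,303,400.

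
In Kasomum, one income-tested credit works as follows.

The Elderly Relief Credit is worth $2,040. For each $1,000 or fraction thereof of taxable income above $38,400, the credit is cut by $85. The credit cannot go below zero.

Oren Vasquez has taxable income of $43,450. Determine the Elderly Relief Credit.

Elderly Relief Credit: income exceeds $38,400 by $5,050, which is 6 full-or-partial $1,000 increments; reduction = 6 × $85 = $510, leaving $1,530.

$1,530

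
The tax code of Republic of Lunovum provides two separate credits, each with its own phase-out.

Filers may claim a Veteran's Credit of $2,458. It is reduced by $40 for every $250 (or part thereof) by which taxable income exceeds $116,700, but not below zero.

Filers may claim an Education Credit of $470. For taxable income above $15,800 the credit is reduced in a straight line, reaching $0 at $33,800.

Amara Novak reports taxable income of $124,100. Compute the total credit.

Veteran's Credit: income exceeds $116,700 by $7,400, which is 30 full-or-partial $250 increments; reduction = 30 × $40 = $1,200, leaving $1,258.
Education Credit: $124,100 is at or above $33,800, so the credit is $0.
Total: $1,258 + $0 = $1,258.

$1,258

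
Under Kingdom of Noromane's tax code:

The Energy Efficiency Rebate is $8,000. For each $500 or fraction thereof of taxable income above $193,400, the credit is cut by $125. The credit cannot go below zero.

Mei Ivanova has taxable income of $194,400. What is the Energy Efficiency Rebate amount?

Energy Efficiency Rebate: income exceeds $193,400 by $1,000, which is 2 full-or-partial $500 increments; reduction = 2 × $125 = $250, leaving $7,750.

$7,750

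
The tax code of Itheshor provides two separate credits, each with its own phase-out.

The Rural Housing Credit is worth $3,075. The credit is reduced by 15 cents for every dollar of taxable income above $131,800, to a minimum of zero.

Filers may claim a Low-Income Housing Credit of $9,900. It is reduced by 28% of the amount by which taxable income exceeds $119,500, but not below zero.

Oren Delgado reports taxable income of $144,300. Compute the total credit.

$4,156

Rural Housing Credit: 15% of the $12,500 excess over $131,800 is $1,875; credit = $3,075 − $1,875 = $1,200.
Low-Income Housing Credit: 28% of the $24,800 excess over $119,500 is $6,944; credit = $9,900 − $6,944 = $2,956.
Total: $1,200 + $2,956 = $4,156.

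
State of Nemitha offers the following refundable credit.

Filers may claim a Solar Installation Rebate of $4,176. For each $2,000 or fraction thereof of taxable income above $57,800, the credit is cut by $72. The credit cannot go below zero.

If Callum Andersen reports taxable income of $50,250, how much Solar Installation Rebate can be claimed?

$4,176

Solar Installation Rebate: $50,250 is at or below the $57,800 threshold, so the full $4,176 applies.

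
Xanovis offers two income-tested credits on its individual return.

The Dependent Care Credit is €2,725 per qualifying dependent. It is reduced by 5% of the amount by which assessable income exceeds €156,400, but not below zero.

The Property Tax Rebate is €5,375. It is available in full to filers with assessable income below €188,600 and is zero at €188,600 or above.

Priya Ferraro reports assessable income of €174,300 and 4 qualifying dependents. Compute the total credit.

Dependent Care Credit: base = 4 × €2,725 = €10,900. 5% of the €17,900 excess over €156,400 is €895; credit = €10,900 − €895 = €10,005.
Property Tax Rebate: €174,300 is below the €188,600 cutoff, so the full €5,375 applies.
Total: €10,005 + €5,375 = €15,380.

€15,380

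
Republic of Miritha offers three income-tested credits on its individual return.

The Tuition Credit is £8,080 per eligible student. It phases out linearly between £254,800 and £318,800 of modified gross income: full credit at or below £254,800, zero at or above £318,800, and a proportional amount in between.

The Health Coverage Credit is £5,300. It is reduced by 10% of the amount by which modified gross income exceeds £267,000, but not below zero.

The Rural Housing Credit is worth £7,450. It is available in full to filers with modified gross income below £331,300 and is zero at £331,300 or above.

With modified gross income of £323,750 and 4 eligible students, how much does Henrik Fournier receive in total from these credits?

£7,450

Tuition Credit: base = 4 × £8,080 = £32,320. £323,750 is at or above £318,800, so the credit is £0.
Health Coverage Credit: 10% of the £56,750 excess over £267,000 is £5,675 ≥ base, so the credit is £0.
Rural Housing Credit: £323,750 is below the £331,300 cutoff, so the full £7,450 applies.
Total: £0 + £0 + £7,450 = £7,450.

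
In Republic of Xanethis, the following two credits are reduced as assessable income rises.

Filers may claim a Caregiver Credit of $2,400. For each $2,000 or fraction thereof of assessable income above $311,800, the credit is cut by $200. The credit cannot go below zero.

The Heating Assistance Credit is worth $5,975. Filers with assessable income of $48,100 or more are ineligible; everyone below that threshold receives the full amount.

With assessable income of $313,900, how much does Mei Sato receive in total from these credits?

$2,000

Caregiver Credit: income exceeds $311,800 by $2,100, which is 2 full-or-partial $2,000 increments; reduction = 2 × $200 = $400, leaving $2,000.
Heating Assistance Credit: $313,900 meets or exceeds the $48,100 cutoff, so the credit is $0.
Total: $2,000 + $0 = $2,000.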